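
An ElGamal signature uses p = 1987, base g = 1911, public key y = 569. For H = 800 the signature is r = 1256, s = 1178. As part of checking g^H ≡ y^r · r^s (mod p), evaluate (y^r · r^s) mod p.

978

569^1256 mod 1987 = 168
1256^1178 mod 1987 = 1638
y^r · r^s ≡ 168·1638 = 275184 ≡ 978 (mod 1987)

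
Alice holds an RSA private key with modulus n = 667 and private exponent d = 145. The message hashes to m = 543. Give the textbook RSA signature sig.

379

m^145 mod 667 = 379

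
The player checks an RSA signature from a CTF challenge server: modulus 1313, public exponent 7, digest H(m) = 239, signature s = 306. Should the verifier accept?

Squares mod 1313: s^1≡306, s^2≡413, s^4≡1192
7 = 4 + 2 + 1, so s^7 ≡ 1192·413·306 ≡ 773 (mod 1313)
s^7 mod 1313 = 773, but H(m) = 239.

reject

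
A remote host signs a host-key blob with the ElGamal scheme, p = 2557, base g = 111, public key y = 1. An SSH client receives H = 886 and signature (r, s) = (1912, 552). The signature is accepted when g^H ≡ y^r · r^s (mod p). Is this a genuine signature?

Left side g^H mod p:
111^2 = 12321 ≡ 2093
111^4 ≡ 2093^2 = 4380649 ≡ 508
111^8 ≡ 508^2 = 258064 ≡ 2364
111^16 ≡ 2364^2 = 5588496 ≡ 1451
111^32 ≡ 1451^2 = 2105401 ≡ 990
111^64 ≡ 990^2 = 980100 ≡ 769
111^128 ≡ 769^2 = 591361 ≡ 694
111^256 ≡ 694^2 = 481636 ≡ 920
111^512 ≡ 920^2 = 846400 ≡ 33
886 = 512 + 256 + 64 + 32 + 16 + 4 + 2, so 111^886 ≡ 33·920·769·990·1451·508·2093 ≡ 900 (mod 2557)
Right side y^r · r^s mod p:
1^2 = 1
1^4 ≡ 1^2 = 1
1^8 ≡ 1^2 = 1
1^16 ≡ 1^2 = 1
1^32 ≡ 1^2 = 1
1^64 ≡ 1^2 = 1
1^128 ≡ 1^2 = 1
1^256 ≡ 1^2 = 1
1^512 ≡ 1^2 = 1
1^1024 ≡ 1^2 = 1
1912 = 1024 + 512 + 256 + 64 + 32 + 16 + 8, so 1^1912 ≡ 1·1·1·1·1·1·1 ≡ 1 (mod 2557)
1912^2 = 3655744 ≡ 1791
1912^4 ≡ 1791^2 = 3207681 ≡ 1203
1912^8 ≡ 1203^2 = 1447209 ≡ 2504
1912^16 ≡ 2504^2 = 6270016 ≡ 252
1912^32 ≡ 252^2 = 63504 ≡ 2136
1912^64 ≡ 2136^2 = 4562496 ≡ 808
1912^128 ≡ 808^2 = 652864 ≡ 829
1912^256 ≡ 829^2 = 687241 ≡ 1965
1912^512 ≡ 1965^2 = 3861225 ≡ 155
552 = 512 + 32 + 8, so 1912^552 ≡ 155·2136·2504 ≡ 1451 (mod 2557)
1·1451 = 1451 ≡ 1451 (mod 2557)
900 ≠ 1451, so verification fails.

forged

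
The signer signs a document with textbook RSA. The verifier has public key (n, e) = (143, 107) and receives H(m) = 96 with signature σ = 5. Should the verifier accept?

σ^107 mod 143 = 47
The recovered value 47 does not match the digest 96.

reject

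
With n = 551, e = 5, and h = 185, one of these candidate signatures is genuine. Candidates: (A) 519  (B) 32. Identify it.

B

Candidate A: 519^2 = 269361 ≡ 473; 519^4 ≡ 473^2 = 223729 ≡ 23; 5 = 4 + 1, so 519^5 ≡ 23·519 ≡ 366 (mod 551)
Candidate B: 32^2 = 1024 ≡ 473; 32^4 ≡ 473^2 = 223729 ≡ 23; 5 = 4 + 1, so 32^5 ≡ 23·32 ≡ 185 (mod 551)
  → matches h = 185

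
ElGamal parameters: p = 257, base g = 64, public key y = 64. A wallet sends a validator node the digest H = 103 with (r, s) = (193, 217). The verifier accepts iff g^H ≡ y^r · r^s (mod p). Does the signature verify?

Left side g^H mod p:
64^2 = 4096 ≡ 241
64^4 ≡ 241^2 = 58081 ≡ 256
64^8 ≡ 256^2 = 65536 ≡ 1
64^16 ≡ 1^2 = 1
64^32 ≡ 1^2 = 1
64^64 ≡ 1^2 = 1
103 = 64 + 32 + 4 + 2 + 1, so 64^103 ≡ 1·1·256·241·64 ≡ 253 (mod 257)
Right side y^r · r^s mod p:
64^2 = 4096 ≡ 241
64^4 ≡ 241^2 = 58081 ≡ 256
64^8 ≡ 256^2 = 65536 ≡ 1
64^16 ≡ 1^2 = 1
64^32 ≡ 1^2 = 1
64^64 ≡ 1^2 = 1
64^128 ≡ 1^2 = 1
193 = 128 + 64 + 1, so 64^193 ≡ 1·1·64 ≡ 64 (mod 257)
193^2 = 37249 ≡ 241
193^4 ≡ 241^2 = 58081 ≡ 256
193^8 ≡ 256^2 = 65536 ≡ 1
193^16 ≡ 1^2 = 1
193^32 ≡ 1^2 = 1
193^64 ≡ 1^2 = 1
193^128 ≡ 1^2 = 1
217 = 128 + 64 + 16 + 8 + 1, so 193^217 ≡ 1·1·1·1·193 ≡ 193 (mod 257)
64·193 = 12352 ≡ 16 (mod 257)
253 ≠ 16, so verification fails.

does not verify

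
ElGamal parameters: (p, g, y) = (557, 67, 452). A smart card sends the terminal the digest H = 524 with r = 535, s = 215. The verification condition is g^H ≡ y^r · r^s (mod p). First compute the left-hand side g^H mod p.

70

67^2 = 4489 ≡ 33
67^4 ≡ 33^2 = 1089 ≡ 532
67^8 ≡ 532^2 = 283024 ≡ 68
67^16 ≡ 68^2 = 4624 ≡ 168
67^32 ≡ 168^2 = 28224 ≡ 374
67^64 ≡ 374^2 = 139876 ≡ 69
67^128 ≡ 69^2 = 4761 ≡ 305
67^256 ≡ 305^2 = 93025 ≡ 6
67^512 ≡ 6^2 = 36
524 = 512 + 8 + 4, so 67^524 ≡ 36·68·532 ≡ 70 (mod 557)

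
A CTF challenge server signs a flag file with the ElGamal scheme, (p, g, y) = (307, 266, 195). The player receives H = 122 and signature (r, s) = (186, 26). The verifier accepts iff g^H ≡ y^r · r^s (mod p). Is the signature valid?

valid

Left side g^H mod p:
266^2 = 70756 ≡ 146
266^4 ≡ 146^2 = 21316 ≡ 133
266^8 ≡ 133^2 = 17689 ≡ 190
266^16 ≡ 190^2 = 36100 ≡ 181
266^32 ≡ 181^2 = 32761 ≡ 219
266^64 ≡ 219^2 = 47961 ≡ 69
122 = 64 + 32 + 16 + 8 + 2, so 266^122 ≡ 69·219·181·190·146 ≡ 10 (mod 307)
Right side y^r · r^s mod p:
195^2 = 38025 ≡ 264
195^4 ≡ 264^2 = 69696 ≡ 7
195^8 ≡ 7^2 = 49
195^16 ≡ 49^2 = 2401 ≡ 252
195^32 ≡ 252^2 = 63504 ≡ 262
195^64 ≡ 262^2 = 68644 ≡ 183
195^128 ≡ 183^2 = 33489 ≡ 26
186 = 128 + 32 + 16 + 8 + 2, so 195^186 ≡ 26·262·252·49·264 ≡ 179 (mod 307)
186^2 = 34596 ≡ 212
186^4 ≡ 212^2 = 44944 ≡ 122
186^8 ≡ 122^2 = 14884 ≡ 148
186^16 ≡ 148^2 = 21904 ≡ 107
26 = 16 + 8 + 2, so 186^26 ≡ 107·148·212 ≡ 187 (mod 307)
179·187 = 33473 ≡ 10 (mod 307)
10 ≡ 10 (mod 307), so the signature is genuine.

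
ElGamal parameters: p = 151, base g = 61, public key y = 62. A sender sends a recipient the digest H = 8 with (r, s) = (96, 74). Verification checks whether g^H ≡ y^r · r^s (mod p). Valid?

yes

Left side g^H mod p:
61^2 = 3721 ≡ 97
61^4 ≡ 97^2 = 9409 ≡ 47
61^8 ≡ 47^2 = 2209 ≡ 95
Right side y^r · r^s mod p:
62^2 = 3844 ≡ 69
62^4 ≡ 69^2 = 4761 ≡ 80
62^8 ≡ 80^2 = 6400 ≡ 58
62^16 ≡ 58^2 = 3364 ≡ 42
62^32 ≡ 42^2 = 1764 ≡ 103
62^64 ≡ 103^2 = 10609 ≡ 39
96 = 64 + 32, so 62^96 ≡ 39·103 ≡ 91 (mod 151)
96^2 = 9216 ≡ 5
96^4 ≡ 5^2 = 25
96^8 ≡ 25^2 = 625 ≡ 21
96^16 ≡ 21^2 = 441 ≡ 139
96^32 ≡ 139^2 = 19321 ≡ 144
96^64 ≡ 144^2 = 20736 ≡ 49
74 = 64 + 8 + 2, so 96^74 ≡ 49·21·5 ≡ 11 (mod 151)
91·11 = 1001 ≡ 95 (mod 151)
95 ≡ 95 (mod 151), so the signature is genuine.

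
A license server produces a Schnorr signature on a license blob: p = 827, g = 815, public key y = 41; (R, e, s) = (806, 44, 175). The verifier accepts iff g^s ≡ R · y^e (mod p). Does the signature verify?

g^s mod p:
815^175 mod 827 = 114
R · y^e mod p:
41^44 mod 827 = 759
806·759 = 611754 ≡ 601 (mod 827)
114 ≠ 601; the check fails.

does not verify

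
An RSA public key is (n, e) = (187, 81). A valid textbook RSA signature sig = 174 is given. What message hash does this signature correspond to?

sig^2 ≡ 174^2 = 30276 ≡ 169
sig^4 ≡ 169^2 = 28561 ≡ 137
sig^8 ≡ 137^2 = 18769 ≡ 69
sig^16 ≡ 69^2 = 4761 ≡ 86
sig^32 ≡ 86^2 = 7396 ≡ 103
sig^64 ≡ 103^2 = 10609 ≡ 137
81 = 64 + 16 + 1, so sig^81 ≡ 137·86·174 ≡ 174 (mod 187)

174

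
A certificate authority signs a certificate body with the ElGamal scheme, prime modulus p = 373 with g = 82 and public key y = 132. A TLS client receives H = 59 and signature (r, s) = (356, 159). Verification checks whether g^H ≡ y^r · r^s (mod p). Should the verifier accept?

reject

Left side g^H mod p:
Squares mod 373: 82^1≡82, 82^2≡10, 82^4≡100, 82^8≡302, 82^16≡192, 82^32≡310
59 = 32 + 16 + 8 + 2 + 1, so 82^59 ≡ 310·192·302·10·82 ≡ 271 (mod 373)
Right side y^r · r^s mod p:
Squares mod 373: 132^1≡132, 132^2≡266, 132^4≡259, 132^8≡314, 132^16≡124, 132^32≡83, 132^64≡175, 132^128≡39, 132^256≡29
356 = 256 + 64 + 32 + 4, so 132^356 ≡ 29·175·83·259 ≡ 370 (mod 373)
Squares mod 373: 356^1≡356, 356^2≡289, 356^4≡342, 356^8≡215, 356^16≡346, 356^32≡356, 356^64≡289, 356^128≡342
159 = 128 + 16 + 8 + 4 + 2 + 1, so 356^159 ≡ 342·346·215·342·289·356 ≡ 342 (mod 373)
370·342 = 126540 ≡ 93 (mod 373)
271 ≠ 93, so verification fails.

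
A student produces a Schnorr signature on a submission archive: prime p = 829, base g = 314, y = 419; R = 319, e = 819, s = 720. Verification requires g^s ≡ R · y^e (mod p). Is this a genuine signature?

genuine

g^s mod p:
314^720 mod 829 = 165
R · y^e mod p:
419^819 mod 829 = 658
319·658 = 209902 ≡ 165 (mod 829)
165 ≡ 165 (mod 829); signature holds.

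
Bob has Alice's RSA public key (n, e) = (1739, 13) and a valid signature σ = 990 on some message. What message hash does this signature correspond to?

σ^2 ≡ 990^2 = 980100 ≡ 1043
σ^4 ≡ 1043^2 = 1087849 ≡ 974
σ^8 ≡ 974^2 = 948676 ≡ 921
13 = 8 + 4 + 1, so σ^13 ≡ 921·974·990 ≡ 506 (mod 1739)

506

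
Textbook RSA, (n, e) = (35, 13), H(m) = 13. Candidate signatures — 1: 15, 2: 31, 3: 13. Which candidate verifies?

3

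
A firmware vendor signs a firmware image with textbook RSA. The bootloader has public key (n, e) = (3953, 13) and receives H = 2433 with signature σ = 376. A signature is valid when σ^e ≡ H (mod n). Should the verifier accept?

Squares mod 3953: σ^1≡376, σ^2≡3021, σ^4≡2917, σ^8≡2033
13 = 8 + 4 + 1, so σ^13 ≡ 2033·2917·376 ≡ 1520 (mod 3953)
The recovered value 1520 does not match the digest 2433.

reject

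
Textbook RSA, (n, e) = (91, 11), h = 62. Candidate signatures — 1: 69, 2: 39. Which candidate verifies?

Candidate 1: 69^2 = 4761 ≡ 29; 69^4 ≡ 29^2 = 841 ≡ 22; 69^8 ≡ 22^2 = 484 ≡ 29; 11 = 8 + 2 + 1, so 69^11 ≡ 29·29·69 ≡ 62 (mod 91)
  → matches h = 62
Candidate 2: 39^2 = 1521 ≡ 65; 39^4 ≡ 65^2 = 4225 ≡ 39; 39^8 ≡ 39^2 = 1521 ≡ 65; 11 = 8 + 2 + 1, so 39^11 ≡ 65·65·39 ≡ 65 (mod 91)

1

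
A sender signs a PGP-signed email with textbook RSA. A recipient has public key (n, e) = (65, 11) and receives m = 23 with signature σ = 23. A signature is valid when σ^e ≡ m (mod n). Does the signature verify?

does not verify

Squares mod 65: σ^1≡23, σ^2≡9, σ^4≡16, σ^8≡61
11 = 8 + 2 + 1, so σ^11 ≡ 61·9·23 ≡ 17 (mod 65)
The recovered value 17 does not match the digest 23.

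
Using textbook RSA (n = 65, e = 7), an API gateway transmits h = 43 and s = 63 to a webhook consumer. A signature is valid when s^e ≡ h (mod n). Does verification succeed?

fails

s^2 ≡ 63^2 = 3969 ≡ 4
s^4 ≡ 4^2 = 16
7 = 4 + 2 + 1, so s^7 ≡ 16·4·63 ≡ 2 (mod 65)
2 ≠ 43, so verification fails.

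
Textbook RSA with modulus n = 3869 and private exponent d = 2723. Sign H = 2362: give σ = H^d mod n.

H^2 ≡ 2362^2 = 5579044 ≡ 3815
H^4 ≡ 3815^2 = 14554225 ≡ 2916
H^8 ≡ 2916^2 = 8503056 ≡ 2863
H^16 ≡ 2863^2 = 8196769 ≡ 2227
H^32 ≡ 2227^2 = 4959529 ≡ 3340
H^64 ≡ 3340^2 = 11155600 ≡ 1273
H^128 ≡ 1273^2 = 1620529 ≡ 3287
H^256 ≡ 3287^2 = 10804369 ≡ 2121
H^512 ≡ 2121^2 = 4498641 ≡ 2863
H^1024 ≡ 2863^2 = 8196769 ≡ 2227
H^2048 ≡ 2227^2 = 4959529 ≡ 3340
2723 = 2048 + 512 + 128 + 32 + 2 + 1, so H^2723 ≡ 3340·2863·3287·3340·3815·2362 ≡ 2302 (mod 3869)

2302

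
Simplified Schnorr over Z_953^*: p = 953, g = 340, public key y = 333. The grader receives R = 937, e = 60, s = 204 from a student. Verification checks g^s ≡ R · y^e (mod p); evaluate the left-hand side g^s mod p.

242

Squares mod 953: 340^1≡340, 340^2≡287, 340^4≡411, 340^8≡240, 340^16≡420, 340^32≡95, 340^64≡448, 340^128≡574
204 = 128 + 64 + 8 + 4, so 340^204 ≡ 574·448·240·411 ≡ 242 (mod 953)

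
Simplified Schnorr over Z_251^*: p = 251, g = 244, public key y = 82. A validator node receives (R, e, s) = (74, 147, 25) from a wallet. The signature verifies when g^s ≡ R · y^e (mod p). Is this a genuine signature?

genuine

g^s mod p:
244^2 = 59536 ≡ 49
244^4 ≡ 49^2 = 2401 ≡ 142
244^8 ≡ 142^2 = 20164 ≡ 84
244^16 ≡ 84^2 = 7056 ≡ 28
25 = 16 + 8 + 1, so 244^25 ≡ 28·84·244 ≡ 102 (mod 251)
R · y^e mod p:
82^2 = 6724 ≡ 198
82^4 ≡ 198^2 = 39204 ≡ 48
82^8 ≡ 48^2 = 2304 ≡ 45
82^16 ≡ 45^2 = 2025 ≡ 17
82^32 ≡ 17^2 = 289 ≡ 38
82^64 ≡ 38^2 = 1444 ≡ 189
82^128 ≡ 189^2 = 35721 ≡ 79
147 = 128 + 16 + 2 + 1, so 82^147 ≡ 79·17·198·82 ≡ 76 (mod 251)
74·76 = 5624 ≡ 102 (mod 251)
102 ≡ 102 (mod 251); signature holds.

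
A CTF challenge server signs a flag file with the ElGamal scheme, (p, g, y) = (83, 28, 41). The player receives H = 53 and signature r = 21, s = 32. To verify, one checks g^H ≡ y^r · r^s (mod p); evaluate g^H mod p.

28^53 mod 83 = 31

31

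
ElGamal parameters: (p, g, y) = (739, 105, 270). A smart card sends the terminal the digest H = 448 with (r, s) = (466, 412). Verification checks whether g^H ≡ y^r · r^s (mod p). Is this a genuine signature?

forged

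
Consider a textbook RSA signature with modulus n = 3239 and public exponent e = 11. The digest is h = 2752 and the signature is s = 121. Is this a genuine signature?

forged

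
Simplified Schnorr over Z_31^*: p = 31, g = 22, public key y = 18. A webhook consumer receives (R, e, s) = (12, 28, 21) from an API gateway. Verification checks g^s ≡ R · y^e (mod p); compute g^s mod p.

23

22^21 mod 31 = 23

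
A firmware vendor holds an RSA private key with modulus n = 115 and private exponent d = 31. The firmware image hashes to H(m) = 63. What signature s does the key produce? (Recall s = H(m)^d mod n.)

Squares mod 115: (H(m))^1≡63, (H(m))^2≡59, (H(m))^4≡31, (H(m))^8≡41, (H(m))^16≡71
31 = 16 + 8 + 4 + 2 + 1, so (H(m))^31 ≡ 71·41·31·59·63 ≡ 7 (mod 115)

7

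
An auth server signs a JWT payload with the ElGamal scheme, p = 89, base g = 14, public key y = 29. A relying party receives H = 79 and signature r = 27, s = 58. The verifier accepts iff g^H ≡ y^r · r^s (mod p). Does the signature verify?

Left side g^H mod p:
Squares mod 89: 14^1≡14, 14^2≡18, 14^4≡57, 14^8≡45, 14^16≡67, 14^32≡39, 14^64≡8
79 = 64 + 8 + 4 + 2 + 1, so 14^79 ≡ 8·45·57·18·14 ≡ 51 (mod 89)
Right side y^r · r^s mod p:
Squares mod 89: 29^1≡29, 29^2≡40, 29^4≡87, 29^8≡4, 29^16≡16
27 = 16 + 8 + 2 + 1, so 29^27 ≡ 16·4·40·29 ≡ 14 (mod 89)
Squares mod 89: 27^1≡27, 27^2≡17, 27^4≡22, 27^8≡39, 27^16≡8, 27^32≡64
58 = 32 + 16 + 8 + 2, so 27^58 ≡ 64·8·39·17 ≡ 10 (mod 89)
14·10 = 140 ≡ 51 (mod 89)
51 ≡ 51 (mod 89), so the signature is genuine.

verifies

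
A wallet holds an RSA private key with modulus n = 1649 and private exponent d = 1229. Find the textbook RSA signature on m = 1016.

319

Squares mod 1649: m^1≡1016, m^2≡1631, m^4≡324, m^8≡1089, m^16≡290, m^32≡1, m^64≡1, m^128≡1, m^256≡1, m^512≡1, m^1024≡1
1229 = 1024 + 128 + 64 + 8 + 4 + 1, so m^1229 ≡ 1·1·1·1089·324·1016 ≡ 319 (mod 1649)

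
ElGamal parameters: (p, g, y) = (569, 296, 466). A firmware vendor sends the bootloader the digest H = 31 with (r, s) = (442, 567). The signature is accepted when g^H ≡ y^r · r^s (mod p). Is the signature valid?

Left side g^H mod p:
Squares mod 569: 296^1≡296, 296^2≡559, 296^4≡100, 296^8≡327, 296^16≡526
31 = 16 + 8 + 4 + 2 + 1, so 296^31 ≡ 526·327·100·559·296 ≡ 235 (mod 569)
Right side y^r · r^s mod p:
Squares mod 569: 466^1≡466, 466^2≡367, 466^4≡405, 466^8≡153, 466^16≡80, 466^32≡141, 466^64≡535, 466^128≡18, 466^256≡324
442 = 256 + 128 + 32 + 16 + 8 + 2, so 466^442 ≡ 324·18·141·80·153·367 ≡ 52 (mod 569)
Squares mod 569: 442^1≡442, 442^2≡197, 442^4≡117, 442^8≡33, 442^16≡520, 442^32≡125, 442^64≡262, 442^128≡364, 442^256≡488, 442^512≡302
567 = 512 + 32 + 16 + 4 + 2 + 1, so 442^567 ≡ 302·125·520·117·197·442 ≡ 112 (mod 569)
52·112 = 5824 ≡ 134 (mod 569)
235 ≠ 134, so verification fails.

invalid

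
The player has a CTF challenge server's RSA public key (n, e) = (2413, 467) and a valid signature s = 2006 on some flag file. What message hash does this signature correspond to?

s^2 ≡ 2006^2 = 4024036 ≡ 1565
s^4 ≡ 1565^2 = 2449225 ≡ 30
s^8 ≡ 30^2 = 900
s^16 ≡ 900^2 = 810000 ≡ 1645
s^32 ≡ 1645^2 = 2706025 ≡ 1052
s^64 ≡ 1052^2 = 1106704 ≡ 1550
s^128 ≡ 1550^2 = 2402500 ≡ 1565
s^256 ≡ 1565^2 = 2449225 ≡ 30
467 = 256 + 128 + 64 + 16 + 2 + 1, so s^467 ≡ 30·1565·1550·1645·1565·2006 ≡ 2325 (mod 2413)

2325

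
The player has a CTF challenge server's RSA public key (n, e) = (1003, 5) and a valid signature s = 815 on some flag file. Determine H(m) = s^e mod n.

373

s^2 ≡ 815^2 = 664225 ≡ 239
s^4 ≡ 239^2 = 57121 ≡ 953
5 = 4 + 1, so s^5 ≡ 953·815 ≡ 373 (mod 1003)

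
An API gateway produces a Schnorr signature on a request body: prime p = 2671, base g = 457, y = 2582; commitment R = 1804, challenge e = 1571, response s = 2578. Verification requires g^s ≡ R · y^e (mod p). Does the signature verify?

g^s mod p:
457^2578 mod 2671 = 2312
R · y^e mod p:
2582^1571 mod 2671 = 1956
1804·1956 = 3528624 ≡ 233 (mod 2671)
2312 ≠ 233; the check fails.

does not verify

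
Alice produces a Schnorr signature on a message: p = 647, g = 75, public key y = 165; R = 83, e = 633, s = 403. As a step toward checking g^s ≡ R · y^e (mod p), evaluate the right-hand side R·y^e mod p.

165^633 mod 647 = 7
R · y^e ≡ 83·7 = 581 ≡ 581 (mod 647)

581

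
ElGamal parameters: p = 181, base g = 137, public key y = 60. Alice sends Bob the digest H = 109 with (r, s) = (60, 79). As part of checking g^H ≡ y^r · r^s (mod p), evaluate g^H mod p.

143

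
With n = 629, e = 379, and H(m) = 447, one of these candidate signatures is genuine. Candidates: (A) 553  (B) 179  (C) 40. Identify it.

C

Candidate A: Squares mod 629: 553^1≡553, 553^2≡115, 553^4≡16, 553^8≡256, 553^16≡120, 553^32≡562, 553^64≡86, 553^128≡477, 553^256≡460; 379 = 256 + 64 + 32 + 16 + 8 + 2 + 1, so 553^379 ≡ 460·86·562·120·256·115·553 ≡ 372 (mod 629)
Candidate B: Squares mod 629: 179^1≡179, 179^2≡591, 179^4≡186, 179^8≡1, 179^16≡1, 179^32≡1, 179^64≡1, 179^128≡1, 179^256≡1; 379 = 256 + 64 + 32 + 16 + 8 + 2 + 1, so 179^379 ≡ 1·1·1·1·1·591·179 ≡ 117 (mod 629)
Candidate C: Squares mod 629: 40^1≡40, 40^2≡342, 40^4≡599, 40^8≡271, 40^16≡477, 40^32≡460, 40^64≡256, 40^128≡120, 40^256≡562; 379 = 256 + 64 + 32 + 16 + 8 + 2 + 1, so 40^379 ≡ 562·256·460·477·271·342·40 ≡ 447 (mod 629)
  → matches H(m) = 447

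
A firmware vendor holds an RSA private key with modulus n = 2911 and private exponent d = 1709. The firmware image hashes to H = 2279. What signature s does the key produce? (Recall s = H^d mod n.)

H^2 ≡ 2279^2 = 5193841 ≡ 617
H^4 ≡ 617^2 = 380689 ≡ 2259
H^8 ≡ 2259^2 = 5103081 ≡ 98
H^16 ≡ 98^2 = 9604 ≡ 871
H^32 ≡ 871^2 = 758641 ≡ 1781
H^64 ≡ 1781^2 = 3171961 ≡ 1882
H^128 ≡ 1882^2 = 3541924 ≡ 2148
H^256 ≡ 2148^2 = 4613904 ≡ 2880
H^512 ≡ 2880^2 = 8294400 ≡ 961
H^1024 ≡ 961^2 = 923521 ≡ 734
1709 = 1024 + 512 + 128 + 32 + 8 + 4 + 1, so H^1709 ≡ 734·961·2148·1781·98·2259·2279 ≡ 887 (mod 2911)

887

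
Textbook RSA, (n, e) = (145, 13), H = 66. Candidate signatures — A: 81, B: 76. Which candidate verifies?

B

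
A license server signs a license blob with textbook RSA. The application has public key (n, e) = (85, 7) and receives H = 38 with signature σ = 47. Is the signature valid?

valid

σ^2 ≡ 47^2 = 2209 ≡ 84
σ^4 ≡ 84^2 = 7056 ≡ 1
7 = 4 + 2 + 1, so σ^7 ≡ 1·84·47 ≡ 38 (mod 85)
σ^7 mod 85 = 38 matches H.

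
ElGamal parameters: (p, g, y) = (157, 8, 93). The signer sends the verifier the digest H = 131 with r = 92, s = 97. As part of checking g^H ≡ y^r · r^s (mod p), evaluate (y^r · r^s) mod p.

149

Squares mod 157: 93^1≡93, 93^2≡14, 93^4≡39, 93^8≡108, 93^16≡46, 93^32≡75, 93^64≡130
92 = 64 + 16 + 8 + 4, so 93^92 ≡ 130·46·108·39 ≡ 93 (mod 157)
Squares mod 157: 92^1≡92, 92^2≡143, 92^4≡39, 92^8≡108, 92^16≡46, 92^32≡75, 92^64≡130
97 = 64 + 32 + 1, so 92^97 ≡ 130·75·92 ≡ 59 (mod 157)
y^r · r^s ≡ 93·59 = 5487 ≡ 149 (mod 157)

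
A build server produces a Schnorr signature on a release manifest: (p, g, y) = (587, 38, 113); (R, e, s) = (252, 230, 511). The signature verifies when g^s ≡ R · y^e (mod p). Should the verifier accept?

g^s mod p:
Squares mod 587: 38^1≡38, 38^2≡270, 38^4≡112, 38^8≡217, 38^16≡129, 38^32≡205, 38^64≡348, 38^128≡182, 38^256≡252
511 = 256 + 128 + 64 + 32 + 16 + 8 + 4 + 2 + 1, so 38^511 ≡ 252·182·348·205·129·217·112·270·38 ≡ 250 (mod 587)
R · y^e mod p:
Squares mod 587: 113^1≡113, 113^2≡442, 113^4≡480, 113^8≡296, 113^16≡153, 113^32≡516, 113^64≡345, 113^128≡451
230 = 128 + 64 + 32 + 4 + 2, so 113^230 ≡ 451·345·516·480·442 ≡ 555 (mod 587)
252·555 = 139860 ≡ 154 (mod 587)
250 ≠ 154; the check fails.

reject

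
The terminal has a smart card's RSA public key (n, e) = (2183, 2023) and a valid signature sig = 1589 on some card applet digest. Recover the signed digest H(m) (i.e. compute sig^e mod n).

sig^2 ≡ 1589^2 = 2524921 ≡ 1373
sig^4 ≡ 1373^2 = 1885129 ≡ 1200
sig^8 ≡ 1200^2 = 1440000 ≡ 1403
sig^16 ≡ 1403^2 = 1968409 ≡ 1526
sig^32 ≡ 1526^2 = 2328676 ≡ 1598
sig^64 ≡ 1598^2 = 2553604 ≡ 1677
sig^128 ≡ 1677^2 = 2812329 ≡ 625
sig^256 ≡ 625^2 = 390625 ≡ 2051
sig^512 ≡ 2051^2 = 4206601 ≡ 2143
sig^1024 ≡ 2143^2 = 4592449 ≡ 1600
2023 = 1024 + 512 + 256 + 128 + 64 + 32 + 4 + 2 + 1, so sig^2023 ≡ 1600·2143·2051·625·1677·1598·1200·1373·1589 ≡ 908 (mod 2183)

908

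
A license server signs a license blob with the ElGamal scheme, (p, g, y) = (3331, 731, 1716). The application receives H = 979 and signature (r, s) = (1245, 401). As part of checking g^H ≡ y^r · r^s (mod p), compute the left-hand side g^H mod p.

Squares mod 3331: 731^1≡731, 731^2≡1401, 731^4≡842, 731^8≡2792, 731^16≡724, 731^32≡1209, 731^64≡2703, 731^128≡1326, 731^256≡2839, 731^512≡2232
979 = 512 + 256 + 128 + 64 + 16 + 2 + 1, so 731^979 ≡ 2232·2839·1326·2703·724·1401·731 ≡ 3035 (mod 3331)

3035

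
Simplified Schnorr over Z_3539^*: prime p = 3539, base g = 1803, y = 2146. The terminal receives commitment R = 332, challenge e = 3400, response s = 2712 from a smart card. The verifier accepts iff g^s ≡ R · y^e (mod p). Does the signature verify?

g^s mod p:
Squares mod 3539: 1803^1≡1803, 1803^2≡2007, 1803^4≡667, 1803^8≡2514, 1803^16≡3081, 1803^32≡963, 1803^64≡151, 1803^128≡1567, 1803^256≡2962, 1803^512≡263, 1803^1024≡1928, 1803^2048≡1234
2712 = 2048 + 512 + 128 + 16 + 8, so 1803^2712 ≡ 1234·263·1567·3081·2514 ≡ 1788 (mod 3539)
R · y^e mod p:
Squares mod 3539: 2146^1≡2146, 2146^2≡1077, 2146^4≡2676, 2146^8≡1579, 2146^16≡1785, 2146^32≡1125, 2146^64≡2202, 2146^128≡374, 2146^256≡1855, 2146^512≡1117, 2146^1024≡1961, 2146^2048≡2167
3400 = 2048 + 1024 + 256 + 64 + 8, so 2146^3400 ≡ 2167·1961·1855·2202·1579 ≡ 3270 (mod 3539)
332·3270 = 1085640 ≡ 2706 (mod 3539)
1788 ≠ 2706; the check fails.

does not verify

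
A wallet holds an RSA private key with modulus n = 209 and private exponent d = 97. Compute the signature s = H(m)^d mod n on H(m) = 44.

66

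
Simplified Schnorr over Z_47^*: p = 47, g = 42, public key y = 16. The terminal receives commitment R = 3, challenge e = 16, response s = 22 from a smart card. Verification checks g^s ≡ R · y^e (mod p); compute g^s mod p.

28

42^22 mod 47 = 28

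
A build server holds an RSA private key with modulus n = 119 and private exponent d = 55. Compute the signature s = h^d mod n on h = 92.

29

Squares mod 119: h^1≡92, h^2≡15, h^4≡106, h^8≡50, h^16≡1, h^32≡1
55 = 32 + 16 + 4 + 2 + 1, so h^55 ≡ 1·1·106·15·92 ≡ 29 (mod 119)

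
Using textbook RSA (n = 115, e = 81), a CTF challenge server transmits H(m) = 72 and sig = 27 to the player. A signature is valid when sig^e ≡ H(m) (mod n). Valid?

yes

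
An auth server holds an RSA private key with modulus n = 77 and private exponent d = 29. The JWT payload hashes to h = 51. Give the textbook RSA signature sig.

h^29 mod 77 = 74

74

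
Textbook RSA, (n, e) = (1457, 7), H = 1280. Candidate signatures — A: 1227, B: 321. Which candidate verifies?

Candidate A: 1227^2 = 1505529 ≡ 448; 1227^4 ≡ 448^2 = 200704 ≡ 1095; 7 = 4 + 2 + 1, so 1227^7 ≡ 1095·448·1227 ≡ 1280 (mod 1457)
  → matches H = 1280
Candidate B: 321^2 = 103041 ≡ 1051; 321^4 ≡ 1051^2 = 1104601 ≡ 195; 7 = 4 + 2 + 1, so 321^7 ≡ 195·1051·321 ≡ 881 (mod 1457)

A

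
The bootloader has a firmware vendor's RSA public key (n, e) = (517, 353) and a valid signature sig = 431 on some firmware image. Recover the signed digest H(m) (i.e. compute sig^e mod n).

sig^2 ≡ 431^2 = 185761 ≡ 158
sig^4 ≡ 158^2 = 24964 ≡ 148
sig^8 ≡ 148^2 = 21904 ≡ 190
sig^16 ≡ 190^2 = 36100 ≡ 427
sig^32 ≡ 427^2 = 182329 ≡ 345
sig^64 ≡ 345^2 = 119025 ≡ 115
sig^128 ≡ 115^2 = 13225 ≡ 300
sig^256 ≡ 300^2 = 90000 ≡ 42
353 = 256 + 64 + 32 + 1, so sig^353 ≡ 42·115·345·431 ≡ 96 (mod 517)

96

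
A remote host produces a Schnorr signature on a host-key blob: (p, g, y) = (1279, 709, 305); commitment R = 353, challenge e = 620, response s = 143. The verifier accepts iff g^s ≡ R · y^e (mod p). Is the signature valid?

invalid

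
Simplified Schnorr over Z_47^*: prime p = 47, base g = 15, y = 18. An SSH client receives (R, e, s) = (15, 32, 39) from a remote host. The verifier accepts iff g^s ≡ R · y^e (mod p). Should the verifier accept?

accept

g^s mod p:
Squares mod 47: 15^1≡15, 15^2≡37, 15^4≡6, 15^8≡36, 15^16≡27, 15^32≡24
39 = 32 + 4 + 2 + 1, so 15^39 ≡ 24·6·37·15 ≡ 20 (mod 47)
R · y^e mod p:
Squares mod 47: 18^1≡18, 18^2≡42, 18^4≡25, 18^8≡14, 18^16≡8, 18^32≡17
18^32 ≡ 17 (mod 47)
15·17 = 255 ≡ 20 (mod 47)
20 ≡ 20 (mod 47); signature holds.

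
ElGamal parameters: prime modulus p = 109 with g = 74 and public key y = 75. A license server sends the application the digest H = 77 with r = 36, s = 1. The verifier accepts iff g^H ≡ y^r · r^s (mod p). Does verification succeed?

Left side g^H mod p:
74^2 = 5476 ≡ 26
74^4 ≡ 26^2 = 676 ≡ 22
74^8 ≡ 22^2 = 484 ≡ 48
74^16 ≡ 48^2 = 2304 ≡ 15
74^32 ≡ 15^2 = 225 ≡ 7
74^64 ≡ 7^2 = 49
77 = 64 + 8 + 4 + 1, so 74^77 ≡ 49·48·22·74 ≡ 104 (mod 109)
Right side y^r · r^s mod p:
75^2 = 5625 ≡ 66
75^4 ≡ 66^2 = 4356 ≡ 105
75^8 ≡ 105^2 = 11025 ≡ 16
75^16 ≡ 16^2 = 256 ≡ 38
75^32 ≡ 38^2 = 1444 ≡ 27
36 = 32 + 4, so 75^36 ≡ 27·105 ≡ 1 (mod 109)
36^1 mod 109 = 36
1·36 = 36 ≡ 36 (mod 109)
104 ≠ 36, so verification fails.

fails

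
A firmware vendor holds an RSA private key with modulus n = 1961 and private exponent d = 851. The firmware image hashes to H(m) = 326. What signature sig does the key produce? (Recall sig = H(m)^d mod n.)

(H(m))^2 ≡ 326^2 = 106276 ≡ 382
(H(m))^4 ≡ 382^2 = 145924 ≡ 810
(H(m))^8 ≡ 810^2 = 656100 ≡ 1126
(H(m))^16 ≡ 1126^2 = 1267876 ≡ 1070
(H(m))^32 ≡ 1070^2 = 1144900 ≡ 1637
(H(m))^64 ≡ 1637^2 = 2679769 ≡ 1043
(H(m))^128 ≡ 1043^2 = 1087849 ≡ 1455
(H(m))^256 ≡ 1455^2 = 2117025 ≡ 1106
(H(m))^512 ≡ 1106^2 = 1223236 ≡ 1533
851 = 512 + 256 + 64 + 16 + 2 + 1, so (H(m))^851 ≡ 1533·1106·1043·1070·382·326 ≡ 509 (mod 1961)

509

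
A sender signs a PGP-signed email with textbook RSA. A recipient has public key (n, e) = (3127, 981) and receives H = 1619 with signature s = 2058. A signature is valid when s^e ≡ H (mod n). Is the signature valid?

invalid

s^2 ≡ 2058^2 = 4235364 ≡ 1406
s^4 ≡ 1406^2 = 1976836 ≡ 572
s^8 ≡ 572^2 = 327184 ≡ 1976
s^16 ≡ 1976^2 = 3904576 ≡ 2080
s^32 ≡ 2080^2 = 4326400 ≡ 1759
s^64 ≡ 1759^2 = 3094081 ≡ 1478
s^128 ≡ 1478^2 = 2184484 ≡ 1838
s^256 ≡ 1838^2 = 3378244 ≡ 1084
s^512 ≡ 1084^2 = 1175056 ≡ 2431
981 = 512 + 256 + 128 + 64 + 16 + 4 + 1, so s^981 ≡ 2431·1084·1838·1478·2080·572·2058 ≡ 1335 (mod 3127)
s^981 mod 3127 = 1335, but H = 1619.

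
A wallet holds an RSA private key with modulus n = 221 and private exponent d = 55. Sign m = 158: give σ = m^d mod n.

Squares mod 221: m^1≡158, m^2≡212, m^4≡81, m^8≡152, m^16≡120, m^32≡35
55 = 32 + 16 + 4 + 2 + 1, so m^55 ≡ 35·120·81·212·158 ≡ 180 (mod 221)

180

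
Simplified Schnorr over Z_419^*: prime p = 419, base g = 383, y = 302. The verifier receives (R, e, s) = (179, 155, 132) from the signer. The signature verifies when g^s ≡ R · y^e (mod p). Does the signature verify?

verifies

g^s mod p:
383^2 = 146689 ≡ 39
383^4 ≡ 39^2 = 1521 ≡ 264
383^8 ≡ 264^2 = 69696 ≡ 142
383^16 ≡ 142^2 = 20164 ≡ 52
383^32 ≡ 52^2 = 2704 ≡ 190
383^64 ≡ 190^2 = 36100 ≡ 66
383^128 ≡ 66^2 = 4356 ≡ 166
132 = 128 + 4, so 383^132 ≡ 166·264 ≡ 248 (mod 419)
R · y^e mod p:
302^2 = 91204 ≡ 281
302^4 ≡ 281^2 = 78961 ≡ 189
302^8 ≡ 189^2 = 35721 ≡ 106
302^16 ≡ 106^2 = 11236 ≡ 342
302^32 ≡ 342^2 = 116964 ≡ 63
302^64 ≡ 63^2 = 3969 ≡ 198
302^128 ≡ 198^2 = 39204 ≡ 237
155 = 128 + 16 + 8 + 2 + 1, so 302^155 ≡ 237·342·106·281·302 ≡ 404 (mod 419)
179·404 = 72316 ≡ 248 (mod 419)
248 ≡ 248 (mod 419); signature holds.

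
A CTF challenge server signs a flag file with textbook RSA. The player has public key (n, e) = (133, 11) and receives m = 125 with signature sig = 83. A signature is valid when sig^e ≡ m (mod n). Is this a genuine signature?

genuine

sig^2 ≡ 83^2 = 6889 ≡ 106
sig^4 ≡ 106^2 = 11236 ≡ 64
sig^8 ≡ 64^2 = 4096 ≡ 106
11 = 8 + 2 + 1, so sig^11 ≡ 106·106·83 ≡ 125 (mod 133)
125 = m, so the signature checks out.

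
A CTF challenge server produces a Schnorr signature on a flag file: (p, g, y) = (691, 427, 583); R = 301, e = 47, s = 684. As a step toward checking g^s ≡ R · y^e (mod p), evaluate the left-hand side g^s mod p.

660

427^2 = 182329 ≡ 596
427^4 ≡ 596^2 = 355216 ≡ 42
427^8 ≡ 42^2 = 1764 ≡ 382
427^16 ≡ 382^2 = 145924 ≡ 123
427^32 ≡ 123^2 = 15129 ≡ 618
427^64 ≡ 618^2 = 381924 ≡ 492
427^128 ≡ 492^2 = 242064 ≡ 214
427^256 ≡ 214^2 = 45796 ≡ 190
427^512 ≡ 190^2 = 36100 ≡ 168
684 = 512 + 128 + 32 + 8 + 4, so 427^684 ≡ 168·214·618·382·42 ≡ 660 (mod 691)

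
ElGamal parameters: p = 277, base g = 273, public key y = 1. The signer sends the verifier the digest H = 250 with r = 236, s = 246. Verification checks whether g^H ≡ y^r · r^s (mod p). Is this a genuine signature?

Left side g^H mod p:
273^2 = 74529 ≡ 16
273^4 ≡ 16^2 = 256
273^8 ≡ 256^2 = 65536 ≡ 164
273^16 ≡ 164^2 = 26896 ≡ 27
273^32 ≡ 27^2 = 729 ≡ 175
273^64 ≡ 175^2 = 30625 ≡ 155
273^128 ≡ 155^2 = 24025 ≡ 203
250 = 128 + 64 + 32 + 16 + 8 + 2, so 273^250 ≡ 203·155·175·27·164·16 ≡ 264 (mod 277)
Right side y^r · r^s mod p:
1^2 = 1
1^4 ≡ 1^2 = 1
1^8 ≡ 1^2 = 1
1^16 ≡ 1^2 = 1
1^32 ≡ 1^2 = 1
1^64 ≡ 1^2 = 1
1^128 ≡ 1^2 = 1
236 = 128 + 64 + 32 + 8 + 4, so 1^236 ≡ 1·1·1·1·1 ≡ 1 (mod 277)
236^2 = 55696 ≡ 19
236^4 ≡ 19^2 = 361 ≡ 84
236^8 ≡ 84^2 = 7056 ≡ 131
236^16 ≡ 131^2 = 17161 ≡ 264
236^32 ≡ 264^2 = 69696 ≡ 169
236^64 ≡ 169^2 = 28561 ≡ 30
236^128 ≡ 30^2 = 900 ≡ 69
246 = 128 + 64 + 32 + 16 + 4 + 2, so 236^246 ≡ 69·30·169·264·84·19 ≡ 264 (mod 277)
1·264 = 264 ≡ 264 (mod 277)
264 ≡ 264 (mod 277), so the signature is genuine.

genuine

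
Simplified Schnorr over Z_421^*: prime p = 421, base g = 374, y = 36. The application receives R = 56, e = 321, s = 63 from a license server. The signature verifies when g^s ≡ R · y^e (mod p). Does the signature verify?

does not verify

g^s mod p:
374^63 mod 421 = 92
R · y^e mod p:
36^321 mod 421 = 269
56·269 = 15064 ≡ 329 (mod 421)
92 ≠ 329; the check fails.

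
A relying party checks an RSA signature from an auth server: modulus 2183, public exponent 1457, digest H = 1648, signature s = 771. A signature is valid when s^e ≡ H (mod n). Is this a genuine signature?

forged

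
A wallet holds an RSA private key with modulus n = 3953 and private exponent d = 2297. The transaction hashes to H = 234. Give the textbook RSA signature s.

H^2 ≡ 234^2 = 54756 ≡ 3367
H^4 ≡ 3367^2 = 11336689 ≡ 3438
H^8 ≡ 3438^2 = 11819844 ≡ 374
H^16 ≡ 374^2 = 139876 ≡ 1521
H^32 ≡ 1521^2 = 2313441 ≡ 936
H^64 ≡ 936^2 = 876096 ≡ 2483
H^128 ≡ 2483^2 = 6165289 ≡ 2562
H^256 ≡ 2562^2 = 6563844 ≡ 1864
H^512 ≡ 1864^2 = 3474496 ≡ 3762
H^1024 ≡ 3762^2 = 14152644 ≡ 904
H^2048 ≡ 904^2 = 817216 ≡ 2898
2297 = 2048 + 128 + 64 + 32 + 16 + 8 + 1, so H^2297 ≡ 2898·2562·2483·936·1521·374·234 ≡ 1657 (mod 3953)

1657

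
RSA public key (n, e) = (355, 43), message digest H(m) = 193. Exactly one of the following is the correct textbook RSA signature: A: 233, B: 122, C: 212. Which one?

B

Candidate A: Squares mod 355: 233^1≡233, 233^2≡329, 233^4≡321, 233^8≡91, 233^16≡116, 233^32≡321; 43 = 32 + 8 + 2 + 1, so 233^43 ≡ 321·91·329·233 ≡ 162 (mod 355)
Candidate B: Squares mod 355: 122^1≡122, 122^2≡329, 122^4≡321, 122^8≡91, 122^16≡116, 122^32≡321; 43 = 32 + 8 + 2 + 1, so 122^43 ≡ 321·91·329·122 ≡ 193 (mod 355)
  → matches H(m) = 193
Candidate C: Squares mod 355: 212^1≡212, 212^2≡214, 212^4≡1, 212^8≡1, 212^16≡1, 212^32≡1; 43 = 32 + 8 + 2 + 1, so 212^43 ≡ 1·1·214·212 ≡ 283 (mod 355)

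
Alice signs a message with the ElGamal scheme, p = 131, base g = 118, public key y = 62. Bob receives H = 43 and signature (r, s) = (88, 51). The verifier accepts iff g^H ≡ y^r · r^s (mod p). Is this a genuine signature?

genuine

Left side g^H mod p:
118^2 = 13924 ≡ 38
118^4 ≡ 38^2 = 1444 ≡ 3
118^8 ≡ 3^2 = 9
118^16 ≡ 9^2 = 81
118^32 ≡ 81^2 = 6561 ≡ 11
43 = 32 + 8 + 2 + 1, so 118^43 ≡ 11·9·38·118 ≡ 88 (mod 131)
Right side y^r · r^s mod p:
62^2 = 3844 ≡ 45
62^4 ≡ 45^2 = 2025 ≡ 60
62^8 ≡ 60^2 = 3600 ≡ 63
62^16 ≡ 63^2 = 3969 ≡ 39
62^32 ≡ 39^2 = 1521 ≡ 80
62^64 ≡ 80^2 = 6400 ≡ 112
88 = 64 + 16 + 8, so 62^88 ≡ 112·39·63 ≡ 84 (mod 131)
88^2 = 7744 ≡ 15
88^4 ≡ 15^2 = 225 ≡ 94
88^8 ≡ 94^2 = 8836 ≡ 59
88^16 ≡ 59^2 = 3481 ≡ 75
88^32 ≡ 75^2 = 5625 ≡ 123
51 = 32 + 16 + 2 + 1, so 88^51 ≡ 123·75·15·88 ≡ 26 (mod 131)
84·26 = 2184 ≡ 88 (mod 131)
88 ≡ 88 (mod 131), so the signature is genuine.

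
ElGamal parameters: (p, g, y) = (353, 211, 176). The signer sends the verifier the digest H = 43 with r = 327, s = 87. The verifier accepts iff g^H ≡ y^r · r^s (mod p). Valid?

no

Left side g^H mod p:
211^2 = 44521 ≡ 43
211^4 ≡ 43^2 = 1849 ≡ 84
211^8 ≡ 84^2 = 7056 ≡ 349
211^16 ≡ 349^2 = 121801 ≡ 16
211^32 ≡ 16^2 = 256
43 = 32 + 8 + 2 + 1, so 211^43 ≡ 256·349·43·211 ≡ 208 (mod 353)
Right side y^r · r^s mod p:
176^2 = 30976 ≡ 265
176^4 ≡ 265^2 = 70225 ≡ 331
176^8 ≡ 331^2 = 109561 ≡ 131
176^16 ≡ 131^2 = 17161 ≡ 217
176^32 ≡ 217^2 = 47089 ≡ 140
176^64 ≡ 140^2 = 19600 ≡ 185
176^128 ≡ 185^2 = 34225 ≡ 337
176^256 ≡ 337^2 = 113569 ≡ 256
327 = 256 + 64 + 4 + 2 + 1, so 176^327 ≡ 256·185·331·265·176 ≡ 336 (mod 353)
327^2 = 106929 ≡ 323
327^4 ≡ 323^2 = 104329 ≡ 194
327^8 ≡ 194^2 = 37636 ≡ 218
327^16 ≡ 218^2 = 47524 ≡ 222
327^32 ≡ 222^2 = 49284 ≡ 217
327^64 ≡ 217^2 = 47089 ≡ 140
87 = 64 + 16 + 4 + 2 + 1, so 327^87 ≡ 140·222·194·323·327 ≡ 246 (mod 353)
336·246 = 82656 ≡ 54 (mod 353)
208 ≠ 54, so verification fails.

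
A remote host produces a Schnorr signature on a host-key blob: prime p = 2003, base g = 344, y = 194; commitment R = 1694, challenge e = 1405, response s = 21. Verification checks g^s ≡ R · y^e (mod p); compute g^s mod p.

344^2 = 118336 ≡ 159
344^4 ≡ 159^2 = 25281 ≡ 1245
344^8 ≡ 1245^2 = 1550025 ≡ 1706
344^16 ≡ 1706^2 = 2910436 ≡ 77
21 = 16 + 4 + 1, so 344^21 ≡ 77·1245·344 ≡ 168 (mod 2003)

168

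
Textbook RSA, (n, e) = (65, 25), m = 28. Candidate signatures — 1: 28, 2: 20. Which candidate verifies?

Candidate 1: 28^25 mod 65 = 28
  → matches m = 28
Candidate 2: 20^25 mod 65 = 20

1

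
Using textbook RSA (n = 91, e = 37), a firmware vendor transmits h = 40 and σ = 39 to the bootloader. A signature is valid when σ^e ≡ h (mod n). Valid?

no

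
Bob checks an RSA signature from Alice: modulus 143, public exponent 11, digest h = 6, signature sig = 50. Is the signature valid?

valid

sig^2 ≡ 50^2 = 2500 ≡ 69
sig^4 ≡ 69^2 = 4761 ≡ 42
sig^8 ≡ 42^2 = 1764 ≡ 48
11 = 8 + 2 + 1, so sig^11 ≡ 48·69·50 ≡ 6 (mod 143)
6 = h, so the signature checks out.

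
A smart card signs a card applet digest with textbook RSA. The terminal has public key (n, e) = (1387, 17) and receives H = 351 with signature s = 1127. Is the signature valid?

Squares mod 1387: s^1≡1127, s^2≡1024, s^4≡4, s^8≡16, s^16≡256
17 = 16 + 1, so s^17 ≡ 256·1127 ≡ 16 (mod 1387)
s^17 mod 1387 = 16, but H = 351.

invalid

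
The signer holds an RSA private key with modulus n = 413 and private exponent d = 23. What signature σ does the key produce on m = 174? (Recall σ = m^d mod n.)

m^2 ≡ 174^2 = 30276 ≡ 127
m^4 ≡ 127^2 = 16129 ≡ 22
m^8 ≡ 22^2 = 484 ≡ 71
m^16 ≡ 71^2 = 5041 ≡ 85
23 = 16 + 4 + 2 + 1, so m^23 ≡ 85·22·127·174 ≡ 132 (mod 413)

132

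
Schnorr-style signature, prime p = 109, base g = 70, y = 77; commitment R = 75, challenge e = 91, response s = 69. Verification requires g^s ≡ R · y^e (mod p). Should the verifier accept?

accept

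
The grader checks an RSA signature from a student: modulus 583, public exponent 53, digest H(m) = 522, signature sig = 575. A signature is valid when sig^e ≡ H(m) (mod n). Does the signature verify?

verifies

Squares mod 583: sig^1≡575, sig^2≡64, sig^4≡15, sig^8≡225, sig^16≡487, sig^32≡471
53 = 32 + 16 + 4 + 1, so sig^53 ≡ 471·487·15·575 ≡ 522 (mod 583)
522 = H(m), so the signature checks out.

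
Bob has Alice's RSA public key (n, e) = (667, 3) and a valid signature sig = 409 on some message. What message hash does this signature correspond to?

404

sig^2 ≡ 409^2 = 167281 ≡ 531
3 = 2 + 1, so sig^3 ≡ 531·409 ≡ 404 (mod 667)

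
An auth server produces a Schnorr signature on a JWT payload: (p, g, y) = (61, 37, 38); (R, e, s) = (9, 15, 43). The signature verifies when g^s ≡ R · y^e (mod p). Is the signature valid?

valid

g^s mod p:
37^2 = 1369 ≡ 27
37^4 ≡ 27^2 = 729 ≡ 58
37^8 ≡ 58^2 = 3364 ≡ 9
37^16 ≡ 9^2 = 81 ≡ 20
37^32 ≡ 20^2 = 400 ≡ 34
43 = 32 + 8 + 2 + 1, so 37^43 ≡ 34·9·27·37 ≡ 23 (mod 61)
R · y^e mod p:
38^2 = 1444 ≡ 41
38^4 ≡ 41^2 = 1681 ≡ 34
38^8 ≡ 34^2 = 1156 ≡ 58
15 = 8 + 4 + 2 + 1, so 38^15 ≡ 58·34·41·38 ≡ 50 (mod 61)
9·50 = 450 ≡ 23 (mod 61)
23 ≡ 23 (mod 61); signature holds.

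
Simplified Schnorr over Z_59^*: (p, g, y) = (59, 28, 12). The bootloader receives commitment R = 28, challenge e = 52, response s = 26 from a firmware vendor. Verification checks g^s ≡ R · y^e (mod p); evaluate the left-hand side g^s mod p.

15

Squares mod 59: 28^1≡28, 28^2≡17, 28^4≡53, 28^8≡36, 28^16≡57
26 = 16 + 8 + 2, so 28^26 ≡ 57·36·17 ≡ 15 (mod 59)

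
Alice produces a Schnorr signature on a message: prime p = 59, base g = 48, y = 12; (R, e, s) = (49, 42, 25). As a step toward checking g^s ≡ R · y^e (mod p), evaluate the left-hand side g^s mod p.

46

48^2 = 2304 ≡ 3
48^4 ≡ 3^2 = 9
48^8 ≡ 9^2 = 81 ≡ 22
48^16 ≡ 22^2 = 484 ≡ 12
25 = 16 + 8 + 1, so 48^25 ≡ 12·22·48 ≡ 46 (mod 59)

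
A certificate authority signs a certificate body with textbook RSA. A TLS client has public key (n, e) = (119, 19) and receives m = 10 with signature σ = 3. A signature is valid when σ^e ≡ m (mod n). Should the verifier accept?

accept

σ^19 mod 119 = 10
Since 10 equals the digest 10, verification succeeds.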